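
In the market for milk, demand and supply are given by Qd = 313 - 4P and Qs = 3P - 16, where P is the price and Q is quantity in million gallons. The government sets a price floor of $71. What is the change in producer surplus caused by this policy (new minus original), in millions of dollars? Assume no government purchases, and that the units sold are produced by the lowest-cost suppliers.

Setting quantity demanded equal to quantity supplied, 313 - 4P = 3P - 16, gives P* = 47 and Q* = 125.
The floor of 71 is above the equilibrium price 47, so it binds.
At P = 71: Qd = 313 - 4·71 = 29 and Qs = 3·71 - 16 = 197.
Producer surplus without the control is ½ · (47 - 16/3) · 125 = 15625/6.
With the floor, 29 units are sold at 71. The supply price at Q = 29 is 15, so PS = ½ · [(71 - 16/3) + (71 - 15)] · 29 = 10585/6.
Change in producer surplus = 10585/6 - 15625/6 = -840.

-840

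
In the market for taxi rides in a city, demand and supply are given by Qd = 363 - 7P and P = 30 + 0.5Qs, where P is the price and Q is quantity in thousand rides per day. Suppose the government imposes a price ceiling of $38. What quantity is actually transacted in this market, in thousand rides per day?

16

Rearranging supply gives Qs = 2P - 60. Setting quantity demanded equal to quantity supplied, 363 - 7P = 2P - 60, gives P* = 47 and Q* = 34.
The ceiling of 38 is below the equilibrium price 47, so it binds.
At P = 38: Qd = 363 - 7·38 = 97 and Qs = 2·38 - 60 = 16.
The quantity actually transacted is the short side, supply: 16.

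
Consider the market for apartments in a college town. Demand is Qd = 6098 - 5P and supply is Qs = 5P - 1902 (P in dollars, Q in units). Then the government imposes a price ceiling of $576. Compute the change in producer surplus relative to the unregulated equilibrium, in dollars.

-344512

Without the control the market clears where 6098 - 5P = 5P - 1902, i.e. P* = 800 and Q* = 2098.
Because the ceiling (576) lies below the market-clearing price, it is binding.
At P = 576: Qd = 6098 - 5·576 = 3218 and Qs = 5·576 - 1902 = 978.
Producer surplus without the control is ½ · (800 - 380.4) · 2098 = 440160.4.
With the ceiling, producers sell 978 units at 576, so PS = ½ · (576 - 380.4) · 978 = 95648.4.
Change in producer surplus = 95648.4 - 440160.4 = -344512.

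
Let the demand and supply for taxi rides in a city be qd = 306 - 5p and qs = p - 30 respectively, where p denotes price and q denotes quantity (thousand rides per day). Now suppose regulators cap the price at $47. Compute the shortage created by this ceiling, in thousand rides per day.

In a free market, 306 - 5p = p - 30 gives the equilibrium p* = 56, q* = 26.
Since 47 < 56, the ceiling is binding.
At p = 47: qd = 306 - 5·47 = 71 and qs = 47 - 30 = 17.
Shortage = qd - qs = 71 - 17 = 54.

54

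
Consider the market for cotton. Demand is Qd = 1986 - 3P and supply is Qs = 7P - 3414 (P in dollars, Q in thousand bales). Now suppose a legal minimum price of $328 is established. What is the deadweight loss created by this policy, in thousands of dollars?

0

Without the control the market clears where 1986 - 3P = 7P - 3414, i.e. P* = 540 and Q* = 366.
Since 328 is below P* = 540, the floor does not bind and the free-market outcome prevails.
Since the control does not bind, no trades are prevented and deadweight loss is zero.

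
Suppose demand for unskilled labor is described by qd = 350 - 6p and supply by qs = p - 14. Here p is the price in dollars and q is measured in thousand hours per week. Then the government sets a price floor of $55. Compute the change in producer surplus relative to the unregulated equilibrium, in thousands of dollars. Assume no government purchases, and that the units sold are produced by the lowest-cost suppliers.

-102

Equilibrium: 350 - 6p = p - 14, so 364 = 7p and p* = 52, q* = 38.
Because the floor (55) lies above the market-clearing price, it is binding.
At p = 55: qd = 350 - 6·55 = 20 and qs = 55 - 14 = 41.
Producer surplus without the control is ½ · (52 - 14) · 38 = 722.
With the floor, 20 units are sold at 55. The supply price at q = 20 is 34, so PS = ½ · [(55 - 14) + (55 - 34)] · 20 = 620.
Change in producer surplus = 620 - 722 = -102.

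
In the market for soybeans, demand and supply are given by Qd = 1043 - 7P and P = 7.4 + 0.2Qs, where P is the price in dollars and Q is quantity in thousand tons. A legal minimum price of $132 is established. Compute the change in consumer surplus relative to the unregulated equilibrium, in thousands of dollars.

Rearranging supply gives Qs = 5P - 37. Setting quantity demanded equal to quantity supplied, 1043 - 7P = 5P - 37, gives P* = 90 and Q* = 413.
Because the floor (132) lies above the market-clearing price, it is binding.
At P = 132: Qd = 1043 - 7·132 = 119 and Qs = 5·132 - 37 = 623.
Consumer surplus without the control is ½ · (149 - 90) · 413 = 12183.5.
With the floor, consumers buy 119 units at 132, so CS = ½ · (149 - 132) · 119 = 1011.5.
Change in consumer surplus = 1011.5 - 12183.5 = -11172.

-11172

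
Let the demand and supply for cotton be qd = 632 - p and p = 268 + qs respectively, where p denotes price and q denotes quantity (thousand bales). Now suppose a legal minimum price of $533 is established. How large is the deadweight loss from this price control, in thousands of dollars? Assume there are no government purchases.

6889

Rearranging supply gives qs = p - 268. In a free market, 632 - p = p - 268 gives the equilibrium p* = 450, q* = 182.
Because the floor (533) lies above the market-clearing price, it is binding.
At p = 533: qd = 632 - 533 = 99 and qs = 533 - 268 = 265.
Quantity traded falls to 99. At q = 99 the demand price is 632 - 99 = 533 and the supply price is 268 + 99 = 367.
Deadweight loss = ½ · (533 - 367) · (182 - 99) = ½ · 166 · 83 = 6889.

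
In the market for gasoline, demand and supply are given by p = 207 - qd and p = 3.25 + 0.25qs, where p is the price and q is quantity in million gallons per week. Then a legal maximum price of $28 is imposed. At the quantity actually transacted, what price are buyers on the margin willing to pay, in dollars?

Rearranging demand gives qd = 207 - p; rearranging supply gives qs = 4p - 13. Equilibrium: 207 - p = 4p - 13, so 220 = 5p and p* = 44, q* = 163.
The ceiling of 28 is below the equilibrium price 44, so it binds.
At p = 28: qd = 207 - 28 = 179 and qs = 4·28 - 13 = 99.
Only 99 units reach the market. On the demand curve, the marginal buyer's willingness to pay at q = 99 is (207 - 99) = 108.

108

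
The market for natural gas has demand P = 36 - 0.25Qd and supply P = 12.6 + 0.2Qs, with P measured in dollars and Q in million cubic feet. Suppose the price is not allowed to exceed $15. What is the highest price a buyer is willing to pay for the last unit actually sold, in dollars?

Rearranging demand gives Qd = 144 - 4P; rearranging supply gives Qs = 5P - 63. Setting quantity demanded equal to quantity supplied, 144 - 4P = 5P - 63, gives P* = 23 and Q* = 52.
Since 15 < 23, the ceiling is binding.
At P = 15: Qd = 144 - 4·15 = 84 and Qs = 5·15 - 63 = 12.
Only 12 units reach the market. On the demand curve, the marginal buyer's willingness to pay at Q = 12 is (144 - 12)/4 = 33.

33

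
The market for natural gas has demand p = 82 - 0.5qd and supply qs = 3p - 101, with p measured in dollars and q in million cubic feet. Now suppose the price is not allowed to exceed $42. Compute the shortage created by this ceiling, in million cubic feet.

Rearranging demand gives qd = 164 - 2p. Equilibrium: 164 - 2p = 3p - 101, so 265 = 5p and p* = 53, q* = 58.
Because the ceiling (42) lies below the market-clearing price, it is binding.
At p = 42: qd = 164 - 2·42 = 80 and qs = 3·42 - 101 = 25.
Shortage = qd - qs = 80 - 25 = 55.

55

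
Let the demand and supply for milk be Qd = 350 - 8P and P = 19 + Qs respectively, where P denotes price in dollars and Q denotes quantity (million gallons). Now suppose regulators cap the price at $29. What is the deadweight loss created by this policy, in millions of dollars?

Rearranging supply gives Qs = P - 19. Without the control the market clears where 350 - 8P = P - 19, i.e. P* = 41 and Q* = 22.
Because the ceiling (29) lies below the market-clearing price, it is binding.
At P = 29: Qd = 350 - 8·29 = 118 and Qs = 29 - 19 = 10.
Quantity traded falls to 10. At Q = 10 the demand price is (350 - 10)/8 = 42.5 and the supply price is 19 + 10 = 29.
Deadweight loss = ½ · (42.5 - 29) · (22 - 10) = ½ · 13.5 · 12 = 81.

81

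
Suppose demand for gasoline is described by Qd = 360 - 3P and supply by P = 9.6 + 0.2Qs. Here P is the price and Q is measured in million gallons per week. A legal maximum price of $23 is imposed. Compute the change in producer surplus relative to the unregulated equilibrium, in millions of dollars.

-3836

Rearranging supply gives Qs = 5P - 48. In a free market, 360 - 3P = 5P - 48 gives the equilibrium P* = 51, Q* = 207.
Because the ceiling (23) lies below the market-clearing price, it is binding.
At P = 23: Qd = 360 - 3·23 = 291 and Qs = 5·23 - 48 = 67.
Producer surplus without the control is ½ · (51 - 9.6) · 207 = 4284.9.
With the ceiling, producers sell 67 units at 23, so PS = ½ · (23 - 9.6) · 67 = 448.9.
Change in producer surplus = 448.9 - 4284.9 = -3836.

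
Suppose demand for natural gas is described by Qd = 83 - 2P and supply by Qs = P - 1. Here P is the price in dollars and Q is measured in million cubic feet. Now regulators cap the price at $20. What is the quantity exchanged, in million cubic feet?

Without the control the market clears where 83 - 2P = P - 1, i.e. P* = 28 and Q* = 27.
Since 20 < 28, the ceiling is binding.
At P = 20: Qd = 83 - 2·20 = 43 and Qs = 20 - 1 = 19.
The quantity actually transacted is the short side, supply: 19.

19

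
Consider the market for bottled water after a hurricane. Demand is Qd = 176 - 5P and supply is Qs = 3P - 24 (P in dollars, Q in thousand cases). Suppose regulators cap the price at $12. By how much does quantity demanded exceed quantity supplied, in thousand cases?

In a free market, 176 - 5P = 3P - 24 gives the equilibrium P* = 25, Q* = 51.
Because the ceiling (12) lies below the market-clearing price, it is binding.
At P = 12: Qd = 176 - 5·12 = 116 and Qs = 3·12 - 24 = 12.
Shortage = Qd - Qs = 116 - 12 = 104.

104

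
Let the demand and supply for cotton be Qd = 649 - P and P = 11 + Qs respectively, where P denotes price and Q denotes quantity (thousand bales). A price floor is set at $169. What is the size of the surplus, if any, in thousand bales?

0

Rearranging supply gives Qs = P - 11. Equilibrium: 649 - P = P - 11, so 660 = 2P and P* = 330, Q* = 319.
The floor of 169 is below the equilibrium price 330, so it is not binding; the market clears at P* = 330, Q* = 319.
Since the control does not bind, there is no surplus.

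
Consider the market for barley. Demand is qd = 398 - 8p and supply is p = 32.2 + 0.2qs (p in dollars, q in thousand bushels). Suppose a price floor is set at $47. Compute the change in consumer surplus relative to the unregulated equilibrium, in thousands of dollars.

Rearranging supply gives qs = 5p - 161. Setting quantity demanded equal to quantity supplied, 398 - 8p = 5p - 161, gives p* = 43 and q* = 54.
Because the floor (47) lies above the market-clearing price, it is binding.
At p = 47: qd = 398 - 8·47 = 22 and qs = 5·47 - 161 = 74.
Consumer surplus without the control is ½ · (49.75 - 43) · 54 = 182.25.
With the floor, consumers buy 22 units at 47, so CS = ½ · (49.75 - 47) · 22 = 30.25.
Change in consumer surplus = 30.25 - 182.25 = -152.

-152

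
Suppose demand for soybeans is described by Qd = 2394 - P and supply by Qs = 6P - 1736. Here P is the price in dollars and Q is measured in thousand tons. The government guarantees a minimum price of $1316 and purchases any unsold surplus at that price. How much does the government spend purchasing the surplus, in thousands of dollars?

Equilibrium: 2394 - P = 6P - 1736, so 4130 = 7P and P* = 590, Q* = 1804.
Since 1316 > 590, the floor is binding.
At P = 1316: Qd = 2394 - 1316 = 1078 and Qs = 6·1316 - 1736 = 6160.
Surplus = Qs - Qd = 5082.
Government expenditure = surplus × support price = 5082 × 1316 = 6687912.

6687912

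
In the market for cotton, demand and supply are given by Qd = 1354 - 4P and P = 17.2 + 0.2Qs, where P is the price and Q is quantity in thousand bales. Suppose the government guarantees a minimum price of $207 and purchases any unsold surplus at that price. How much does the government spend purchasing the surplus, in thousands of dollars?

87561

Rearranging supply gives Qs = 5P - 86. Equilibrium: 1354 - 4P = 5P - 86, so 1440 = 9P and P* = 160, Q* = 714.
Because the floor (207) lies above the market-clearing price, it is binding.
At P = 207: Qd = 1354 - 4·207 = 526 and Qs = 5·207 - 86 = 949.
Surplus = Qs - Qd = 423.
Government expenditure = surplus × support price = 423 × 207 = 87561.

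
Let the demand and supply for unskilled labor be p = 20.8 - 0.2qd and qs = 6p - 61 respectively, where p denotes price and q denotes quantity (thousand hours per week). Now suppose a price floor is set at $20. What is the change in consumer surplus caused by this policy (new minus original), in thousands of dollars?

Rearranging demand gives qd = 104 - 5p. In a free market, 104 - 5p = 6p - 61 gives the equilibrium p* = 15, q* = 29.
The floor of 20 is above the equilibrium price 15, so it binds.
At p = 20: qd = 104 - 5·20 = 4 and qs = 6·20 - 61 = 59.
Consumer surplus without the control is ½ · (20.8 - 15) · 29 = 84.1.
With the floor, consumers buy 4 units at 20, so CS = ½ · (20.8 - 20) · 4 = 1.6.
Change in consumer surplus = 1.6 - 84.1 = -82.5.

-82.5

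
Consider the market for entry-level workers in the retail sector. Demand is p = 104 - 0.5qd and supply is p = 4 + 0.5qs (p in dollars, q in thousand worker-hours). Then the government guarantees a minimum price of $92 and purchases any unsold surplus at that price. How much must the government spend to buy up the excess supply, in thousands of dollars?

13984

Rearranging demand gives qd = 208 - 2p; rearranging supply gives qs = 2p - 8. Setting quantity demanded equal to quantity supplied, 208 - 2p = 2p - 8, gives p* = 54 and q* = 100.
Because the floor (92) lies above the market-clearing price, it is binding.
At p = 92: qd = 208 - 2·92 = 24 and qs = 2·92 - 8 = 176.
Surplus = qs - qd = 152.
Government expenditure = surplus × support price = 152 × 92 = 13984.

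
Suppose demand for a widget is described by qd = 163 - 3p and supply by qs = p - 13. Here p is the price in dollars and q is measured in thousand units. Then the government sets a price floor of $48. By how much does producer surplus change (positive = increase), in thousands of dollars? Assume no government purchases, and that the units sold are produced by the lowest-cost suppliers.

Without the control the market clears where 163 - 3p = p - 13, i.e. p* = 44 and q* = 31.
Because the floor (48) lies above the market-clearing price, it is binding.
At p = 48: qd = 163 - 3·48 = 19 and qs = 48 - 13 = 35.
Producer surplus without the control is ½ · (44 - 13) · 31 = 480.5.
With the floor, 19 units are sold at 48. The supply price at q = 19 is 32, so PS = ½ · [(48 - 13) + (48 - 32)] · 19 = 484.5.
Change in producer surplus = 484.5 - 480.5 = 4.

4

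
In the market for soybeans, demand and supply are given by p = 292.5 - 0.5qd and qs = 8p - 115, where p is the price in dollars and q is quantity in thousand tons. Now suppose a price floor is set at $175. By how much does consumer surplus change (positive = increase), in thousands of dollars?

-35700

Rearranging demand gives qd = 585 - 2p. Setting quantity demanded equal to quantity supplied, 585 - 2p = 8p - 115, gives p* = 70 and q* = 445.
Because the floor (175) lies above the market-clearing price, it is binding.
At p = 175: qd = 585 - 2·175 = 235 and qs = 8·175 - 115 = 1285.
Consumer surplus without the control is ½ · (292.5 - 70) · 445 = 49506.25.
With the floor, consumers buy 235 units at 175, so CS = ½ · (292.5 - 175) · 235 = 13806.25.
Change in consumer surplus = 13806.25 - 49506.25 = -35700.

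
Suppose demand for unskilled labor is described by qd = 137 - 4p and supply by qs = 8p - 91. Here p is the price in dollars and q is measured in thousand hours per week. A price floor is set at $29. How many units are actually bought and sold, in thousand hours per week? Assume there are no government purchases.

In a free market, 137 - 4p = 8p - 91 gives the equilibrium p* = 19, q* = 61.
The floor of 29 is above the equilibrium price 19, so it binds.
At p = 29: qd = 137 - 4·29 = 21 and qs = 8·29 - 91 = 141.
The quantity actually transacted is the short side, demand: 21.

21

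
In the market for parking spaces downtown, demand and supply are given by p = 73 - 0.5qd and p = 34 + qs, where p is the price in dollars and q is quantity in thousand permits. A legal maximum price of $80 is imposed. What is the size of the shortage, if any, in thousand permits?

Rearranging demand gives qd = 146 - 2p; rearranging supply gives qs = p - 34. Without the control the market clears where 146 - 2p = p - 34, i.e. p* = 60 and q* = 26.
The ceiling of 80 is above the equilibrium price 60, so it is not binding; the market clears at p* = 60, q* = 26.
Since the control does not bind, there is no shortage.

0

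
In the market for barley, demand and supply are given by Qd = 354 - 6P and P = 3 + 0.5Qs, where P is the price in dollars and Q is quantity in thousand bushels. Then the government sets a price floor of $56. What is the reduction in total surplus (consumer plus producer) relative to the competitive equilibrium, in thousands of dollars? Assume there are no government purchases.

1452

Rearranging supply gives Qs = 2P - 6. In a free market, 354 - 6P = 2P - 6 gives the equilibrium P* = 45, Q* = 84.
Since 56 > 45, the floor is binding.
At P = 56: Qd = 354 - 6·56 = 18 and Qs = 2·56 - 6 = 106.
Quantity traded falls to 18. At Q = 18 the demand price is (354 - 18)/6 = 56 and the supply price is (6 + 18)/2 = 12.
Deadweight loss = ½ · (56 - 12) · (84 - 18) = ½ · 44 · 66 = 1452.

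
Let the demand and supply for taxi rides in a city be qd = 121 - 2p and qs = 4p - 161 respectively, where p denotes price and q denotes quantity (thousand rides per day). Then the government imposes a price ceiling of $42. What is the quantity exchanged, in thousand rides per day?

7

Equilibrium: 121 - 2p = 4p - 161, so 282 = 6p and p* = 47, q* = 27.
Since 42 < 47, the ceiling is binding.
At p = 42: qd = 121 - 2·42 = 37 and qs = 4·42 - 161 = 7.
The quantity actually transacted is the short side, supply: 7.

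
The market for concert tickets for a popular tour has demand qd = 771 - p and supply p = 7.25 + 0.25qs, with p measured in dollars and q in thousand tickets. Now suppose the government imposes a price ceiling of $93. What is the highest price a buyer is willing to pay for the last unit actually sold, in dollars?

Rearranging supply gives qs = 4p - 29. Setting quantity demanded equal to quantity supplied, 771 - p = 4p - 29, gives p* = 160 and q* = 611.
Since 93 < 160, the ceiling is binding.
At p = 93: qd = 771 - 93 = 678 and qs = 4·93 - 29 = 343.
Only 343 units reach the market. On the demand curve, the marginal buyer's willingness to pay at q = 343 is (771 - 343) = 428.

428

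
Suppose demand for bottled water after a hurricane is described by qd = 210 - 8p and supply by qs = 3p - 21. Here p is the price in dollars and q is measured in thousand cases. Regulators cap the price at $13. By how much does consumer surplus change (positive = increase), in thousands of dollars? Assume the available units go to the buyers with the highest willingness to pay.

In a free market, 210 - 8p = 3p - 21 gives the equilibrium p* = 21, q* = 42.
The ceiling of 13 is below the equilibrium price 21, so it binds.
At p = 13: qd = 210 - 8·13 = 106 and qs = 3·13 - 21 = 18.
Consumer surplus without the control is ½ · (26.25 - 21) · 42 = 110.25.
With the ceiling, 18 units are sold at 13 (assume they go to the highest-value buyers). The demand price at q = 18 is 24, so CS = ½ · [(26.25 - 13) + (24 - 13)] · 18 = 218.25.
Change in consumer surplus = 218.25 - 110.25 = 108.

108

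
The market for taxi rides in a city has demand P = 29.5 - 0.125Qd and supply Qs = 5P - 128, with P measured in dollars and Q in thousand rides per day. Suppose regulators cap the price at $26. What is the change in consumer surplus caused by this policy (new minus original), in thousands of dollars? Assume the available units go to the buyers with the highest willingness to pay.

Rearranging demand gives Qd = 236 - 8P. Setting quantity demanded equal to quantity supplied, 236 - 8P = 5P - 128, gives P* = 28 and Q* = 12.
The ceiling of 26 is below the equilibrium price 28, so it binds.
At P = 26: Qd = 236 - 8·26 = 28 and Qs = 5·26 - 128 = 2.
Consumer surplus without the control is ½ · (29.5 - 28) · 12 = 9.
With the ceiling, 2 units are sold at 26 (assume they go to the highest-value buyers). The demand price at Q = 2 is 29.25, so CS = ½ · [(29.5 - 26) + (29.25 - 26)] · 2 = 6.75.
Change in consumer surplus = 6.75 - 9 = -2.25.

-2.25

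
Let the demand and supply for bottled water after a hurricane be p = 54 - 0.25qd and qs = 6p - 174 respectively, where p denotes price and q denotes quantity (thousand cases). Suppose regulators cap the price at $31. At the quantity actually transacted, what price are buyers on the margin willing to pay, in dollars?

51

Rearranging demand gives qd = 216 - 4p. Without the control the market clears where 216 - 4p = 6p - 174, i.e. p* = 39 and q* = 60.
Because the ceiling (31) lies below the market-clearing price, it is binding.
At p = 31: qd = 216 - 4·31 = 92 and qs = 6·31 - 174 = 12.
Only 12 units reach the market. On the demand curve, the marginal buyer's willingness to pay at q = 12 is (216 - 12)/4 = 51.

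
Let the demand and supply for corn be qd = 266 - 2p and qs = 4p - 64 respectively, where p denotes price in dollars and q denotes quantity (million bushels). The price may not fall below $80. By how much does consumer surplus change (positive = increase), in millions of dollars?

Setting quantity demanded equal to quantity supplied, 266 - 2p = 4p - 64, gives p* = 55 and q* = 156.
Since 80 > 55, the floor is binding.
At p = 80: qd = 266 - 2·80 = 106 and qs = 4·80 - 64 = 256.
Consumer surplus without the control is ½ · (133 - 55) · 156 = 6084.
With the floor, consumers buy 106 units at 80, so CS = ½ · (133 - 80) · 106 = 2809.
Change in consumer surplus = 2809 - 6084 = -3275.

-3275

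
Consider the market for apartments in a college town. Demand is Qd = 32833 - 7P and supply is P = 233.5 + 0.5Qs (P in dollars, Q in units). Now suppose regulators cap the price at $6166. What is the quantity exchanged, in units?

6933

Rearranging supply gives Qs = 2P - 467. Without the control the market clears where 32833 - 7P = 2P - 467, i.e. P* = 3700 and Q* = 6933.
The ceiling of 6166 is above the equilibrium price 3700, so it is not binding; the market clears at P* = 3700, Q* = 6933.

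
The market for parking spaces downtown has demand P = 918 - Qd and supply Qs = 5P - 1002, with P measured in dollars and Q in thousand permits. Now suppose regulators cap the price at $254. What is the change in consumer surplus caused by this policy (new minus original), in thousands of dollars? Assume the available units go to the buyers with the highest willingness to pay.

Rearranging demand gives Qd = 918 - P. In a free market, 918 - P = 5P - 1002 gives the equilibrium P* = 320, Q* = 598.
Since 254 < 320, the ceiling is binding.
At P = 254: Qd = 918 - 254 = 664 and Qs = 5·254 - 1002 = 268.
Consumer surplus without the control is ½ · (918 - 320) · 598 = 178802.
With the ceiling, 268 units are sold at 254 (assume they go to the highest-value buyers). The demand price at Q = 268 is 650, so CS = ½ · [(918 - 254) + (650 - 254)] · 268 = 142040.
Change in consumer surplus = 142040 - 178802 = -36762.

-36762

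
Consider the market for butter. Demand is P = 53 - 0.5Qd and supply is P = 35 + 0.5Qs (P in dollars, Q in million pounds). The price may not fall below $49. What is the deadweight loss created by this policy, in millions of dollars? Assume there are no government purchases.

Rearranging demand gives Qd = 106 - 2P; rearranging supply gives Qs = 2P - 70. Equilibrium: 106 - 2P = 2P - 70, so 176 = 4P and P* = 44, Q* = 18.
Because the floor (49) lies above the market-clearing price, it is binding.
At P = 49: Qd = 106 - 2·49 = 8 and Qs = 2·49 - 70 = 28.
Quantity traded falls to 8. At Q = 8 the demand price is (106 - 8)/2 = 49 and the supply price is (70 + 8)/2 = 39.
Deadweight loss = ½ · (49 - 39) · (18 - 8) = ½ · 10 · 10 = 50.

50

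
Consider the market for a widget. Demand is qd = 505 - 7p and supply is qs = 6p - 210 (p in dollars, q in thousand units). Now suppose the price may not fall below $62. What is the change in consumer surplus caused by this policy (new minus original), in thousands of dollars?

-668.5

In a free market, 505 - 7p = 6p - 210 gives the equilibrium p* = 55, q* = 120.
Since 62 > 55, the floor is binding.
At p = 62: qd = 505 - 7·62 = 71 and qs = 6·62 - 210 = 162.
Consumer surplus without the control is ½ · (505/7 - 55) · 120 = 7200/7.
With the floor, consumers buy 71 units at 62, so CS = ½ · (505/7 - 62) · 71 = 5041/14.
Change in consumer surplus = 5041/14 - 7200/7 = -668.5.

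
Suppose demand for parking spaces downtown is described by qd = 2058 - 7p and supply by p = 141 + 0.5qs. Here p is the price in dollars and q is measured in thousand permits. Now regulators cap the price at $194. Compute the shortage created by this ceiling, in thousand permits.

Rearranging supply gives qs = 2p - 282. In a free market, 2058 - 7p = 2p - 282 gives the equilibrium p* = 260, q* = 238.
Since 194 < 260, the ceiling is binding.
At p = 194: qd = 2058 - 7·194 = 700 and qs = 2·194 - 282 = 106.
Shortage = qd - qs = 700 - 106 = 594.

594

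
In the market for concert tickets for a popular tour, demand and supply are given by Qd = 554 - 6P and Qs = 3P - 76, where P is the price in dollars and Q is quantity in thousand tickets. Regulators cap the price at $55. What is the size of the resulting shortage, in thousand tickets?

135

Equilibrium: 554 - 6P = 3P - 76, so 630 = 9P and P* = 70, Q* = 134.
Since 55 < 70, the ceiling is binding.
At P = 55: Qd = 554 - 6·55 = 224 and Qs = 3·55 - 76 = 89.
Shortage = Qd - Qs = 224 - 89 = 135.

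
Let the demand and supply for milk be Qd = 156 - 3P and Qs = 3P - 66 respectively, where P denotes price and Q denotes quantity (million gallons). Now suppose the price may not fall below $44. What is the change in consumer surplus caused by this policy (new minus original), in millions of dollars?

-241.5

Setting quantity demanded equal to quantity supplied, 156 - 3P = 3P - 66, gives P* = 37 and Q* = 45.
The floor of 44 is above the equilibrium price 37, so it binds.
At P = 44: Qd = 156 - 3·44 = 24 and Qs = 3·44 - 66 = 66.
Consumer surplus without the control is ½ · (52 - 37) · 45 = 337.5.
With the floor, consumers buy 24 units at 44, so CS = ½ · (52 - 44) · 24 = 96.
Change in consumer surplus = 96 - 337.5 = -241.5.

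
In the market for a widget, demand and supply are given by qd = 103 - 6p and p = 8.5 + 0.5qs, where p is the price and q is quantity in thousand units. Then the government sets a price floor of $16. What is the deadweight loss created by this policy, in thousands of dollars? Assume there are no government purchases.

12

Rearranging supply gives qs = 2p - 17. Setting quantity demanded equal to quantity supplied, 103 - 6p = 2p - 17, gives p* = 15 and q* = 13.
The floor of 16 is above the equilibrium price 15, so it binds.
At p = 16: qd = 103 - 6·16 = 7 and qs = 2·16 - 17 = 15.
Quantity traded falls to 7. At q = 7 the demand price is (103 - 7)/6 = 16 and the supply price is (17 + 7)/2 = 12.
Deadweight loss = ½ · (16 - 12) · (13 - 7) = ½ · 4 · 6 = 12.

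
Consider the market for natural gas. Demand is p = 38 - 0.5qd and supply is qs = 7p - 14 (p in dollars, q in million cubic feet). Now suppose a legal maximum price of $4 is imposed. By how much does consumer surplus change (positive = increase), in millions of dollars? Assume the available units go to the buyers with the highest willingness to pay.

-357

Rearranging demand gives qd = 76 - 2p. In a free market, 76 - 2p = 7p - 14 gives the equilibrium p* = 10, q* = 56.
Because the ceiling (4) lies below the market-clearing price, it is binding.
At p = 4: qd = 76 - 2·4 = 68 and qs = 7·4 - 14 = 14.
Consumer surplus without the control is ½ · (38 - 10) · 56 = 784.
With the ceiling, 14 units are sold at 4 (assume they go to the highest-value buyers). The demand price at q = 14 is 31, so CS = ½ · [(38 - 4) + (31 - 4)] · 14 = 427.
Change in consumer surplus = 427 - 784 = -357.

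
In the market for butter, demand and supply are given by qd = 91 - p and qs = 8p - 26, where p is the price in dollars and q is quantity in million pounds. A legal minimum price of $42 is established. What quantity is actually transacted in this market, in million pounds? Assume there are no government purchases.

Without the control the market clears where 91 - p = 8p - 26, i.e. p* = 13 and q* = 78.
Since 42 > 13, the floor is binding.
At p = 42: qd = 91 - 42 = 49 and qs = 8·42 - 26 = 310.
The quantity actually transacted is the short side, demand: 49.

49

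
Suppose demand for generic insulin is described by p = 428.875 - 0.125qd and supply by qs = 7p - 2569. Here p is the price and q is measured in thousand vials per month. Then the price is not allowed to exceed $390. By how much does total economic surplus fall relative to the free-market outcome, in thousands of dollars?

Rearranging demand gives qd = 3431 - 8p. Setting quantity demanded equal to quantity supplied, 3431 - 8p = 7p - 2569, gives p* = 400 and q* = 231.
The ceiling of 390 is below the equilibrium price 400, so it binds.
At p = 390: qd = 3431 - 8·390 = 311 and qs = 7·390 - 2569 = 161.
Quantity traded falls to 161. At q = 161 the demand price is (3431 - 161)/8 = 408.75 and the supply price is (2569 + 161)/7 = 390.
Deadweight loss = ½ · (408.75 - 390) · (231 - 161) = ½ · 18.75 · 70 = 656.25.

656.25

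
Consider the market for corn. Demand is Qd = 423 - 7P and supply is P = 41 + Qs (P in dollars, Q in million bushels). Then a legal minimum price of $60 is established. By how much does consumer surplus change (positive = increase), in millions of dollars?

Rearranging supply gives Qs = P - 41. Equilibrium: 423 - 7P = P - 41, so 464 = 8P and P* = 58, Q* = 17.
The floor of 60 is above the equilibrium price 58, so it binds.
At P = 60: Qd = 423 - 7·60 = 3 and Qs = 60 - 41 = 19.
Consumer surplus without the control is ½ · (423/7 - 58) · 17 = 289/14.
With the floor, consumers buy 3 units at 60, so CS = ½ · (423/7 - 60) · 3 = 9/14.
Change in consumer surplus = 9/14 - 289/14 = -20.

-20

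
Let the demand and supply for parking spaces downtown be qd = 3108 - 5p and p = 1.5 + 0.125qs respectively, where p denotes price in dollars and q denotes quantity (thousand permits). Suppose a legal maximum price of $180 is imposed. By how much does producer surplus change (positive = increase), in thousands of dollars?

Rearranging supply gives qs = 8p - 12. In a free market, 3108 - 5p = 8p - 12 gives the equilibrium p* = 240, q* = 1908.
Since 180 < 240, the ceiling is binding.
At p = 180: qd = 3108 - 5·180 = 2208 and qs = 8·180 - 12 = 1428.
Producer surplus without the control is ½ · (240 - 1.5) · 1908 = 227529.
With the ceiling, producers sell 1428 units at 180, so PS = ½ · (180 - 1.5) · 1428 = 127449.
Change in producer surplus = 127449 - 227529 = -100080.

-100080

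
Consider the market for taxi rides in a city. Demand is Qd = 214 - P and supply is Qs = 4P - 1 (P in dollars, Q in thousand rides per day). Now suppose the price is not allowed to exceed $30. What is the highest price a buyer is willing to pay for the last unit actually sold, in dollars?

Setting quantity demanded equal to quantity supplied, 214 - P = 4P - 1, gives P* = 43 and Q* = 171.
Since 30 < 43, the ceiling is binding.
At P = 30: Qd = 214 - 30 = 184 and Qs = 4·30 - 1 = 119.
Only 119 units reach the market. On the demand curve, the marginal buyer's willingness to pay at Q = 119 is (214 - 119) = 95.

95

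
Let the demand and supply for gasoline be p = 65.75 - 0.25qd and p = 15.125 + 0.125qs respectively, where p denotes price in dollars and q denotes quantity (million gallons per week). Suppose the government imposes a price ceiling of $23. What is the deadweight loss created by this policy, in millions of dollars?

972

Rearranging demand gives qd = 263 - 4p; rearranging supply gives qs = 8p - 121. Setting quantity demanded equal to quantity supplied, 263 - 4p = 8p - 121, gives p* = 32 and q* = 135.
Because the ceiling (23) lies below the market-clearing price, it is binding.
At p = 23: qd = 263 - 4·23 = 171 and qs = 8·23 - 121 = 63.
Quantity traded falls to 63. At q = 63 the demand price is (263 - 63)/4 = 50 and the supply price is (121 + 63)/8 = 23.
Deadweight loss = ½ · (50 - 23) · (135 - 63) = ½ · 27 · 72 = 972.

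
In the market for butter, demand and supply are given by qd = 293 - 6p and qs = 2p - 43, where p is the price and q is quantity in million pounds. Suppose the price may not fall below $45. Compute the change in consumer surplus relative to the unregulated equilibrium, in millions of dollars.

-96

Setting quantity demanded equal to quantity supplied, 293 - 6p = 2p - 43, gives p* = 42 and q* = 41.
The floor of 45 is above the equilibrium price 42, so it binds.
At p = 45: qd = 293 - 6·45 = 23 and qs = 2·45 - 43 = 47.
Consumer surplus without the control is ½ · (293/6 - 42) · 41 = 1681/12.
With the floor, consumers buy 23 units at 45, so CS = ½ · (293/6 - 45) · 23 = 529/12.
Change in consumer surplus = 529/12 - 1681/12 = -96.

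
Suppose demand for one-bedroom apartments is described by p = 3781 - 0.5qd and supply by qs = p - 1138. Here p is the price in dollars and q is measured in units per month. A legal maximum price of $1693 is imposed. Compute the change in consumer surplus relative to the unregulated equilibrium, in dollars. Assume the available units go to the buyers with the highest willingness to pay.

305672.75

Rearranging demand gives qd = 7562 - 2p. Setting quantity demanded equal to quantity supplied, 7562 - 2p = p - 1138, gives p* = 2900 and q* = 1762.
The ceiling of 1693 is below the equilibrium price 2900, so it binds.
At p = 1693: qd = 7562 - 2·1693 = 4176 and qs = 1693 - 1138 = 555.
Consumer surplus without the control is ½ · (3781 - 2900) · 1762 = 776161.
With the ceiling, 555 units are sold at 1693 (assume they go to the highest-value buyers). The demand price at q = 555 is 3503.5, so CS = ½ · [(3781 - 1693) + (3503.5 - 1693)] · 555 = 1081833.75.
Change in consumer surplus = 1081833.75 - 776161 = 305672.75.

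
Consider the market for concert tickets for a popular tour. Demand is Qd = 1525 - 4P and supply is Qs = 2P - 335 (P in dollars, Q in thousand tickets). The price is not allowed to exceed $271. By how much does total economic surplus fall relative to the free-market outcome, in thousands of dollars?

2281.5

Setting quantity demanded equal to quantity supplied, 1525 - 4P = 2P - 335, gives P* = 310 and Q* = 285.
The ceiling of 271 is below the equilibrium price 310, so it binds.
At P = 271: Qd = 1525 - 4·271 = 441 and Qs = 2·271 - 335 = 207.
Quantity traded falls to 207. At Q = 207 the demand price is (1525 - 207)/4 = 329.5 and the supply price is (335 + 207)/2 = 271.
Deadweight loss = ½ · (329.5 - 271) · (285 - 207) = ½ · 58.5 · 78 = 2281.5.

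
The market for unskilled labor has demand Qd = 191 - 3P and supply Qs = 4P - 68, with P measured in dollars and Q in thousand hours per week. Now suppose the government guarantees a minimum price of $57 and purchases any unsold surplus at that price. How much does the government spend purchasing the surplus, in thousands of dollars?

Setting quantity demanded equal to quantity supplied, 191 - 3P = 4P - 68, gives P* = 37 and Q* = 80.
Because the floor (57) lies above the market-clearing price, it is binding.
At P = 57: Qd = 191 - 3·57 = 20 and Qs = 4·57 - 68 = 160.
Surplus = Qs - Qd = 140.
Government expenditure = surplus × support price = 140 × 57 = 7980.

7980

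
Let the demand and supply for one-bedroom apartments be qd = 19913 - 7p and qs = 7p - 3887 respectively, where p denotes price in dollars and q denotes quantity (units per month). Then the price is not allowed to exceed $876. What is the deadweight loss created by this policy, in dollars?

Without the control the market clears where 19913 - 7p = 7p - 3887, i.e. p* = 1700 and q* = 8013.
The ceiling of 876 is below the equilibrium price 1700, so it binds.
At p = 876: qd = 19913 - 7·876 = 13781 and qs = 7·876 - 3887 = 2245.
Quantity traded falls to 2245. At q = 2245 the demand price is (19913 - 2245)/7 = 2524 and the supply price is (3887 + 2245)/7 = 876.
Deadweight loss = ½ · (2524 - 876) · (8013 - 2245) = ½ · 1648 · 5768 = 4752832.

4752832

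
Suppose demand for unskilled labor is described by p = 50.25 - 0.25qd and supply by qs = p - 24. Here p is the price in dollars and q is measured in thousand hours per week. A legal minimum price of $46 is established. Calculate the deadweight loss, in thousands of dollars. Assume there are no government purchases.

Rearranging demand gives qd = 201 - 4p. Setting quantity demanded equal to quantity supplied, 201 - 4p = p - 24, gives p* = 45 and q* = 21.
Since 46 > 45, the floor is binding.
At p = 46: qd = 201 - 4·46 = 17 and qs = 46 - 24 = 22.
Quantity traded falls to 17. At q = 17 the demand price is (201 - 17)/4 = 46 and the supply price is 24 + 17 = 41.
Deadweight loss = ½ · (46 - 41) · (21 - 17) = ½ · 5 · 4 = 10.

10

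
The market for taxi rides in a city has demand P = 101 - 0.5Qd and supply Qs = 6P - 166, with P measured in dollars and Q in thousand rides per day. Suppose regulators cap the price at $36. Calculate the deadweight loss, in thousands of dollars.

1200

Rearranging demand gives Qd = 202 - 2P. Setting quantity demanded equal to quantity supplied, 202 - 2P = 6P - 166, gives P* = 46 and Q* = 110.
Because the ceiling (36) lies below the market-clearing price, it is binding.
At P = 36: Qd = 202 - 2·36 = 130 and Qs = 6·36 - 166 = 50.
Quantity traded falls to 50. At Q = 50 the demand price is (202 - 50)/2 = 76 and the supply price is (166 + 50)/6 = 36.
Deadweight loss = ½ · (76 - 36) · (110 - 50) = ½ · 40 · 60 = 1200.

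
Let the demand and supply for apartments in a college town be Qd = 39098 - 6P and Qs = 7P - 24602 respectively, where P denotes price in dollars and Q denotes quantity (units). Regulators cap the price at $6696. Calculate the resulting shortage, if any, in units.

Setting quantity demanded equal to quantity supplied, 39098 - 6P = 7P - 24602, gives P* = 4900 and Q* = 9698.
The ceiling of 6696 is above the equilibrium price 4900, so it is not binding; the market clears at P* = 4900, Q* = 9698.
Since the control does not bind, there is no shortage.

0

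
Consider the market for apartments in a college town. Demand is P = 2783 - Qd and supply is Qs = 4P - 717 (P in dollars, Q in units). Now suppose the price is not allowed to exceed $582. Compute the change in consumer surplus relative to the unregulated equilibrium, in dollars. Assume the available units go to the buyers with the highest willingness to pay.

78706

Rearranging demand gives Qd = 2783 - P. Setting quantity demanded equal to quantity supplied, 2783 - P = 4P - 717, gives P* = 700 and Q* = 2083.
Because the ceiling (582) lies below the market-clearing price, it is binding.
At P = 582: Qd = 2783 - 582 = 2201 and Qs = 4·582 - 717 = 1611.
Consumer surplus without the control is ½ · (2783 - 700) · 2083 = 2169444.5.
With the ceiling, 1611 units are sold at 582 (assume they go to the highest-value buyers). The demand price at Q = 1611 is 1172, so CS = ½ · [(2783 - 582) + (1172 - 582)] · 1611 = 2248150.5.
Change in consumer surplus = 2248150.5 - 2169444.5 = 78706.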